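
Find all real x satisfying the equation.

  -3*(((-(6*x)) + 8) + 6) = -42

Step 1. [-3*(((-(6*x)) + 8) + 6) = -42] leading coefficient -3: divide by -3. So div: ((-(6*x)) + 8) + 6 = 14.
Step 2. [((-(6*x)) + 8) + 6 = 14] subtract 6: x sits inside (… + 6). So sub: (-(6*x)) + 8 = 8.
Step 3. [(-(6*x)) + 8 = 8] peel the +8: subtract 8 from each side. So sub: -(6*x) = 0.
Step 4. [-(6*x) = 0] flip signs both sides, so neg: 6*x = 0.
Step 5. [6*x = 0] divide by the outer 6, so div: x = 0.

Answer: x ∈ {0}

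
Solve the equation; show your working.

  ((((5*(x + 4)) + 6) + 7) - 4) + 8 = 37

Step 1. [((((5*(x + 4)) + 6) + 7) - 4) + 8 = 37] +8 is outermost — subtract 8 both sides, so sub: (((5*(x + 4)) + 6) + 7) - 4 = 29.
Step 2. [(((5*(x + 4)) + 6) + 7) - 4 = 29] the outer -4 inverts by adding 4 ⇒ sub: ((5*(x + 4)) + 6) + 7 = 33.
Step 3. [((5*(x + 4)) + 6) + 7 = 33] the outer +7 inverts by subtracting 7 ⇒ sub: (5*(x + 4)) + 6 = 26.
Step 4. [(5*(x + 4)) + 6 = 26] 6 comes off first (subtract 6) ⇒ sub: 5*(x + 4) = 20.
Step 5. [5*(x + 4) = 20] leading coefficient 5: divide by 5. So div: x + 4 = 4.
Step 6. [x + 4 = 4] 4 comes off first (subtract 4), so sub: x = 0.

Answer: x ∈ {0}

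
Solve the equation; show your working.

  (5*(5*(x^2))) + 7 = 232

Step 1. [(5*(5*(x^2))) + 7 = 232] 7 comes off first (subtract 7) ⇒ sub: 5*(5*(x^2)) = 225.
Step 2. [5*(5*(x^2)) = 225] 5·(inner) — divide through by 5, so div: 5*(x^2) = 45.
Step 3. [5*(x^2) = 45] LHS = 5·(…); ÷5 both sides. So div: x^2 = 9.
Step 4. [x^2 = 9] LHS squared, RHS 9 ≥ 0: apply √ (±), so sqrt: x = 3 or -3.

Answer: x ∈ {-3, 3}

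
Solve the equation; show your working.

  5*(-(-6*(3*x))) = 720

Step 1. [5*(-(-6*(3*x))) = 720] LHS = 5·(…); ÷5 both sides, so div: -(-6*(3*x)) = 144.
Step 2. [-(-6*(3*x)) = 144] leading − — multiply by −1. So neg: -6*(3*x) = -144.
Step 3. [-6*(3*x) = -144] leading coefficient -6: divide by -6, so div: 3*x = 24.
Step 4. [3*x = 24] divide by the outer 3, so div: x = 8.

Answer: x ∈ {8}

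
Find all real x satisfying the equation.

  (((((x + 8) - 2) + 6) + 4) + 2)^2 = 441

Step 1. [(((((x + 8) - 2) + 6) + 4) + 2)^2 = 441] √ both sides: 441 ≥ 0 gives two branches ⇒ sqrt: ((((x + 8) - 2) + 6) + 4) + 2 = 21 or -21.
Step 2. [((((x + 8) - 2) + 6) + 4) + 2 = 21 or -21] the outer +2 inverts by subtracting 2, so sub: (((x + 8) - 2) + 6) + 4 = 19 or -23.
Step 3. [(((x + 8) - 2) + 6) + 4 = 19 or -23] peel the +4: subtract 4 from each side ⇒ sub: ((x + 8) - 2) + 6 = 15 or -27.
Step 4. [((x + 8) - 2) + 6 = 15 or -27] +6 is outermost — subtract 6 both sides, so sub: (x + 8) - 2 = 9 or -33.
Step 5. [(x + 8) - 2 = 9 or -33] the outer -2 inverts by adding 2, so sub: x + 8 = 11 or -31.
Step 6. [x + 8 = 11 or -31] +8 is outermost — subtract 8 both sides, so sub: x = 3 or -39.

Answer: x ∈ {-39, 3}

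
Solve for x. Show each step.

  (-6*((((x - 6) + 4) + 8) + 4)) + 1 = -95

Step 1. [(-6*((((x - 6) + 4) + 8) + 4)) + 1 = -95] subtract 1: x sits inside (… + 1), so sub: -6*((((x - 6) + 4) + 8) + 4) = -96.
Step 2. [-6*((((x - 6) + 4) + 8) + 4) = -96] LHS = -6·(…); ÷-6 both sides ⇒ div: (((x - 6) + 4) + 8) + 4 = 16.
Step 3. [(((x - 6) + 4) + 8) + 4 = 16] 4 comes off first (subtract 4) ⇒ sub: ((x - 6) + 4) + 8 = 12.
Step 4. [((x - 6) + 4) + 8 = 12] +8 is outermost — subtract 8 both sides ⇒ sub: (x - 6) + 4 = 4.
Step 5. [(x - 6) + 4 = 4] +4 is outermost — subtract 4 both sides, so sub: x - 6 = 0.
Step 6. [x - 6 = 0] peel the -6: add 6 from each side ⇒ sub: x = 6.

Answer: x ∈ {6}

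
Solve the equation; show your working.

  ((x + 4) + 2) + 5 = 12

Step 1. [((x + 4) + 2) + 5 = 12] subtract 5: x sits inside (… + 5). So sub: (x + 4) + 2 = 7.
Step 2. [(x + 4) + 2 = 7] subtract 2: x sits inside (… + 2), so sub: x + 4 = 5.
Step 3. [x + 4 = 5] the outer +4 inverts by subtracting 4 ⇒ sub: x = 1.

Answer: x ∈ {1}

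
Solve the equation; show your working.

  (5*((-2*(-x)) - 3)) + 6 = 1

Step 1. [(5*((-2*(-x)) - 3)) + 6 = 1] the outer +6 inverts by subtracting 6 ⇒ sub: 5*((-2*(-x)) - 3) = -5.
Step 2. [5*((-2*(-x)) - 3) = -5] divide by the outer 5 ⇒ div: (-2*(-x)) - 3 = -1.
Step 3. [(-2*(-x)) - 3 = -1] the outer -3 inverts by adding 3. So sub: -2*(-x) = 2.
Step 4. [-2*(-x) = 2] -2 out front; divide by -2 ⇒ div: -x = -1.
Step 5. [-x = -1] flip signs both sides, so neg: x = 1.

Answer: x ∈ {1}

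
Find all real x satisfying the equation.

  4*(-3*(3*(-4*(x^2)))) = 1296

Step 1. [4*(-3*(3*(-4*(x^2)))) = 1296] 4·(inner) — divide through by 4 ⇒ div: -3*(3*(-4*(x^2))) = 324.
Step 2. [-3*(3*(-4*(x^2))) = 324] LHS = -3·(…); ÷-3 both sides. So div: 3*(-4*(x^2)) = -108.
Step 3. [3*(-4*(x^2)) = -108] divide by the outer 3. So div: -4*(x^2) = -36.
Step 4. [-4*(x^2) = -36] -4 out front; divide by -4. So div: x^2 = 9.
Step 5. [x^2 = 9] LHS squared, RHS 9 ≥ 0: apply √ (±) ⇒ sqrt: x = 3 or -3.

Answer: x ∈ {-3, 3}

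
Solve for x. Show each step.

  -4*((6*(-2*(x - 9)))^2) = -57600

Step 1. [-4*((6*(-2*(x - 9)))^2) = -57600] divide by the outer -4. So div: (6*(-2*(x - 9)))^2 = 14400.
Step 2. [(6*(-2*(x - 9)))^2 = 14400] LHS squared, RHS 14400 ≥ 0: apply √ (±), so sqrt: 6*(-2*(x - 9)) = 120 or -120.
Step 3. [6*(-2*(x - 9)) = 120 or -120] LHS = 6·(…); ÷6 both sides, so div: -2*(x - 9) = 20 or -20.
Step 4. [-2*(x - 9) = 20 or -20] -2·(inner) — divide through by -2. So div: x - 9 = -10 or 10.
Step 5. [x - 9 = -10 or 10] add 9: x sits inside (… - 9) ⇒ sub: x = -1 or 19.

Answer: x ∈ {-1, 19}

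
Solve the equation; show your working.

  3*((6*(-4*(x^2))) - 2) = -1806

Step 1. [3*((6*(-4*(x^2))) - 2) = -1806] divide by the outer 3. So div: (6*(-4*(x^2))) - 2 = -602.
Step 2. [(6*(-4*(x^2))) - 2 = -602] peel the -2: add 2 from each side, so sub: 6*(-4*(x^2)) = -600.
Step 3. [6*(-4*(x^2)) = -600] 6 out front; divide by 6 ⇒ div: -4*(x^2) = -100.
Step 4. [-4*(x^2) = -100] leading coefficient -4: divide by -4, so div: x^2 = 25.
Step 5. [x^2 = 25] √ both sides: 25 ≥ 0 gives two branches, so sqrt: x = 5 or -5.

Answer: x ∈ {-5, 5}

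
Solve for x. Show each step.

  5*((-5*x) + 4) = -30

Step 1. [5*((-5*x) + 4) = -30] 5·(inner) — divide through by 5. So div: (-5*x) + 4 = -6.
Step 2. [(-5*x) + 4 = -6] subtract 4: x sits inside (… + 4), so sub: -5*x = -10.
Step 3. [-5*x = -10] -5 out front; divide by -5. So div: x = 2.

Answer: x ∈ {2}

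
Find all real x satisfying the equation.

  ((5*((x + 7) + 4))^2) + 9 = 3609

Step 1. [((5*((x + 7) + 4))^2) + 9 = 3609] peel the +9: subtract 9 from each side, so sub: (5*((x + 7) + 4))^2 = 3600.
Step 2. [(5*((x + 7) + 4))^2 = 3600] 3600 ≥ 0, LHS is (·)² — take ±√, so sqrt: 5*((x + 7) + 4) = 60 or -60.
Step 3. [5*((x + 7) + 4) = 60 or -60] LHS = 5·(…); ÷5 both sides ⇒ div: (x + 7) + 4 = 12 or -12.
Step 4. [(x + 7) + 4 = 12 or -12] peel the +4: subtract 4 from each side, so sub: x + 7 = 8 or -16.
Step 5. [x + 7 = 8 or -16] peel the +7: subtract 7 from each side, so sub: x = 1 or -23.

Answer: x ∈ {-23, 1}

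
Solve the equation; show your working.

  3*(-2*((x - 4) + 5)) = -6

Step 1. [3*(-2*((x - 4) + 5)) = -6] 3 out front; divide by 3, so div: -2*((x - 4) + 5) = -2.
Step 2. [-2*((x - 4) + 5) = -2] divide by the outer -2. So div: (x - 4) + 5 = 1.
Step 3. [(x - 4) + 5 = 1] +5 is outermost — subtract 5 both sides, so sub: x - 4 = -4.
Step 4. [x - 4 = -4] -4 is outermost — add 4 both sides. So sub: x = 0.

Answer: x ∈ {0}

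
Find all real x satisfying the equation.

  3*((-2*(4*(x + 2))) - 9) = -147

Step 1. [3*((-2*(4*(x + 2))) - 9) = -147] divide by the outer 3, so div: (-2*(4*(x + 2))) - 9 = -49.
Step 2. [(-2*(4*(x + 2))) - 9 = -49] peel the -9: add 9 from each side. So sub: -2*(4*(x + 2)) = -40.
Step 3. [-2*(4*(x + 2)) = -40] leading coefficient -2: divide by -2. So div: 4*(x + 2) = 20.
Step 4. [4*(x + 2) = 20] 4 out front; divide by 4, so div: x + 2 = 5.
Step 5. [x + 2 = 5] the outer +2 inverts by subtracting 2, so sub: x = 3.

Answer: x ∈ {3}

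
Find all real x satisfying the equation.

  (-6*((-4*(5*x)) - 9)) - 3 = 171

Step 1. [(-6*((-4*(5*x)) - 9)) - 3 = 171] 3 comes off first (add 3) ⇒ sub: -6*((-4*(5*x)) - 9) = 174.
Step 2. [-6*((-4*(5*x)) - 9) = 174] LHS = -6·(…); ÷-6 both sides. So div: (-4*(5*x)) - 9 = -29.
Step 3. [(-4*(5*x)) - 9 = -29] the outer -9 inverts by adding 9, so sub: -4*(5*x) = -20.
Step 4. [-4*(5*x) = -20] LHS = -4·(…); ÷-4 both sides ⇒ div: 5*x = 5.
Step 5. [5*x = 5] divide by the outer 5 ⇒ div: x = 1.

Answer: x ∈ {1}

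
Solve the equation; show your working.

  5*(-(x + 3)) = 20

Step 1. [5*(-(x + 3)) = 20] LHS = 5·(…); ÷5 both sides. So div: -(x + 3) = 4.
Step 2. [-(x + 3) = 4] LHS negated; negate both sides ⇒ neg: x + 3 = -4.
Step 3. [x + 3 = -4] subtract 3: x sits inside (… + 3), so sub: x = -7.

Answer: x ∈ {-7}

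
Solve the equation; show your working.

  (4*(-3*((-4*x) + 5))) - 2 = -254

Step 1. [(4*(-3*((-4*x) + 5))) - 2 = -254] 2 comes off first (add 2), so sub: 4*(-3*((-4*x) + 5)) = -252.
Step 2. [4*(-3*((-4*x) + 5)) = -252] divide by the outer 4. So div: -3*((-4*x) + 5) = -63.
Step 3. [-3*((-4*x) + 5) = -63] LHS = -3·(…); ÷-3 both sides. So div: (-4*x) + 5 = 21.
Step 4. [(-4*x) + 5 = 21] 5 comes off first (subtract 5), so sub: -4*x = 16.
Step 5. [-4*x = 16] leading coefficient -4: divide by -4. So div: x = -4.

Answer: x ∈ {-4}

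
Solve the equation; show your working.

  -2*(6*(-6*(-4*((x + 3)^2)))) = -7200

Step 1. [-2*(6*(-6*(-4*((x + 3)^2)))) = -7200] -2 out front; divide by -2. So div: 6*(-6*(-4*((x + 3)^2))) = 3600.
Step 2. [6*(-6*(-4*((x + 3)^2))) = 3600] 6 out front; divide by 6, so div: -6*(-4*((x + 3)^2)) = 600.
Step 3. [-6*(-4*((x + 3)^2)) = 600] -6 out front; divide by -6 ⇒ div: -4*((x + 3)^2) = -100.
Step 4. [-4*((x + 3)^2) = -100] LHS = -4·(…); ÷-4 both sides. So div: (x + 3)^2 = 25.
Step 5. [(x + 3)^2 = 25] √ both sides: 25 ≥ 0 gives two branches. So sqrt: x + 3 = 5 or -5.
Step 6. [x + 3 = 5 or -5] the outer +3 inverts by subtracting 3, so sub: x = 2 or -8.

Answer: x ∈ {-8, 2}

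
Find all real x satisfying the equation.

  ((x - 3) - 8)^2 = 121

Step 1. [((x - 3) - 8)^2 = 121] LHS squared, RHS 121 ≥ 0: apply √ (±), so sqrt: (x - 3) - 8 = 11 or -11.
Step 2. [(x - 3) - 8 = 11 or -11] the outer -8 inverts by adding 8 ⇒ sub: x - 3 = 19 or -3.
Step 3. [x - 3 = 19 or -3] the outer -3 inverts by adding 3 ⇒ sub: x = 22 or 0.

Answer: x ∈ {0, 22}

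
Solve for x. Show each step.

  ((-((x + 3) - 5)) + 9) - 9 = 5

Step 1. [((-((x + 3) - 5)) + 9) - 9 = 5] the outer -9 inverts by adding 9, so sub: (-((x + 3) - 5)) + 9 = 14.
Step 2. [(-((x + 3) - 5)) + 9 = 14] 9 comes off first (subtract 9), so sub: -((x + 3) - 5) = 5.
Step 3. [-((x + 3) - 5) = 5] LHS negated; negate both sides. So neg: (x + 3) - 5 = -5.
Step 4. [(x + 3) - 5 = -5] peel the -5: add 5 from each side ⇒ sub: x + 3 = 0.
Step 5. [x + 3 = 0] subtract 3: x sits inside (… + 3). So sub: x = -3.

Answer: x ∈ {-3}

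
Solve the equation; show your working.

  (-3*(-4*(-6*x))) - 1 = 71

Step 1. [(-3*(-4*(-6*x))) - 1 = 71] -1 is outermost — add 1 both sides, so sub: -3*(-4*(-6*x)) = 72.
Step 2. [-3*(-4*(-6*x)) = 72] -3·(inner) — divide through by -3 ⇒ div: -4*(-6*x) = -24.
Step 3. [-4*(-6*x) = -24] leading coefficient -4: divide by -4 ⇒ div: -6*x = 6.
Step 4. [-6*x = 6] leading coefficient -6: divide by -6. So div: x = -1.

Answer: x ∈ {-1}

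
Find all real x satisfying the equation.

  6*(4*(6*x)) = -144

Step 1. [6*(4*(6*x)) = -144] divide by the outer 6, so div: 4*(6*x) = -24.
Step 2. [4*(6*x) = -24] leading coefficient 4: divide by 4. So div: 6*x = -6.
Step 3. [6*x = -6] 6 out front; divide by 6 ⇒ div: x = -1.

Answer: x ∈ {-1}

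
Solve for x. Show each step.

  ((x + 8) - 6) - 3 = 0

Step 1. [((x + 8) - 6) - 3 = 0] the outer -3 inverts by adding 3, so sub: (x + 8) - 6 = 3.
Step 2. [(x + 8) - 6 = 3] -6 is outermost — add 6 both sides. So sub: x + 8 = 9.
Step 3. [x + 8 = 9] peel the +8: subtract 8 from each side ⇒ sub: x = 1.

Answer: x ∈ {1}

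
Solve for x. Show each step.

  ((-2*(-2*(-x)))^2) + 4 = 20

Step 1. [((-2*(-2*(-x)))^2) + 4 = 20] +4 is outermost — subtract 4 both sides. So sub: (-2*(-2*(-x)))^2 = 16.
Step 2. [(-2*(-2*(-x)))^2 = 16] √ both sides: 16 ≥ 0 gives two branches, so sqrt: -2*(-2*(-x)) = 4 or -4.
Step 3. [-2*(-2*(-x)) = 4 or -4] -2 out front; divide by -2, so div: -2*(-x) = -2 or 2.
Step 4. [-2*(-x) = -2 or 2] divide by the outer -2. So div: -x = 1 or -1.
Step 5. [-x = 1 or -1] flip signs both sides ⇒ neg: x = -1 or 1.

Answer: x ∈ {-1, 1}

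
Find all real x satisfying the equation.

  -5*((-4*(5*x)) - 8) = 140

Step 1. [-5*((-4*(5*x)) - 8) = 140] leading coefficient -5: divide by -5 ⇒ div: (-4*(5*x)) - 8 = -28.
Step 2. [(-4*(5*x)) - 8 = -28] 8 comes off first (add 8). So sub: -4*(5*x) = -20.
Step 3. [-4*(5*x) = -20] LHS = -4·(…); ÷-4 both sides ⇒ div: 5*x = 5.
Step 4. [5*x = 5] divide by the outer 5 ⇒ div: x = 1.

Answer: x ∈ {1}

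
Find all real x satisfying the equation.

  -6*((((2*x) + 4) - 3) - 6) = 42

Step 1. [-6*((((2*x) + 4) - 3) - 6) = 42] -6 out front; divide by -6 ⇒ div: (((2*x) + 4) - 3) - 6 = -7.
Step 2. [(((2*x) + 4) - 3) - 6 = -7] peel the -6: add 6 from each side, so sub: ((2*x) + 4) - 3 = -1.
Step 3. [((2*x) + 4) - 3 = -1] peel the -3: add 3 from each side. So sub: (2*x) + 4 = 2.
Step 4. [(2*x) + 4 = 2] 4 comes off first (subtract 4) ⇒ sub: 2*x = -2.
Step 5. [2*x = -2] LHS = 2·(…); ÷2 both sides. So div: x = -1.

Answer: x ∈ {-1}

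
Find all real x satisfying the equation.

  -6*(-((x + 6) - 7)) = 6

Step 1. [-6*(-((x + 6) - 7)) = 6] -6 out front; divide by -6 ⇒ div: -((x + 6) - 7) = -1.
Step 2. [-((x + 6) - 7) = -1] leading − — multiply by −1, so neg: (x + 6) - 7 = 1.
Step 3. [(x + 6) - 7 = 1] add 7: x sits inside (… - 7), so sub: x + 6 = 8.
Step 4. [x + 6 = 8] subtract 6: x sits inside (… + 6) ⇒ sub: x = 2.

Answer: x ∈ {2}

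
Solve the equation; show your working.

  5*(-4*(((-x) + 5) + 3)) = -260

Step 1. [5*(-4*(((-x) + 5) + 3)) = -260] divide by the outer 5, so div: -4*(((-x) + 5) + 3) = -52.
Step 2. [-4*(((-x) + 5) + 3) = -52] LHS = -4·(…); ÷-4 both sides, so div: ((-x) + 5) + 3 = 13.
Step 3. [((-x) + 5) + 3 = 13] subtract 3: x sits inside (… + 3), so sub: (-x) + 5 = 10.
Step 4. [(-x) + 5 = 10] 5 comes off first (subtract 5), so sub: -x = 5.
Step 5. [-x = 5] LHS negated; negate both sides. So neg: x = -5.

Answer: x ∈ {-5}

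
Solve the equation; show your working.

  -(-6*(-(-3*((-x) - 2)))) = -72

Step 1. [-(-6*(-(-3*((-x) - 2)))) = -72] LHS negated; negate both sides. So neg: -6*(-(-3*((-x) - 2))) = 72.
Step 2. [-6*(-(-3*((-x) - 2))) = 72] -6·(inner) — divide through by -6 ⇒ div: -(-3*((-x) - 2)) = -12.
Step 3. [-(-3*((-x) - 2)) = -12] flip signs both sides. So neg: -3*((-x) - 2) = 12.
Step 4. [-3*((-x) - 2) = 12] leading coefficient -3: divide by -3 ⇒ div: (-x) - 2 = -4.
Step 5. [(-x) - 2 = -4] peel the -2: add 2 from each side, so sub: -x = -2.
Step 6. [-x = -2] flip signs both sides ⇒ neg: x = 2.

Answer: x ∈ {2}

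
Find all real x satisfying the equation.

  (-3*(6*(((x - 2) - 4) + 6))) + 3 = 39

Step 1. [(-3*(6*(((x - 2) - 4) + 6))) + 3 = 39] the outer +3 inverts by subtracting 3, so sub: -3*(6*(((x - 2) - 4) + 6)) = 36.
Step 2. [-3*(6*(((x - 2) - 4) + 6)) = 36] -3 out front; divide by -3. So div: 6*(((x - 2) - 4) + 6) = -12.
Step 3. [6*(((x - 2) - 4) + 6) = -12] leading coefficient 6: divide by 6, so div: ((x - 2) - 4) + 6 = -2.
Step 4. [((x - 2) - 4) + 6 = -2] subtract 6: x sits inside (… + 6), so sub: (x - 2) - 4 = -8.
Step 5. [(x - 2) - 4 = -8] add 4: x sits inside (… - 4) ⇒ sub: x - 2 = -4.
Step 6. [x - 2 = -4] -2 is outermost — add 2 both sides ⇒ sub: x = -2.

Answer: x ∈ {-2}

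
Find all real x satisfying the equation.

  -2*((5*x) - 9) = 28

Step 1. [-2*((5*x) - 9) = 28] -2 out front; divide by -2, so div: (5*x) - 9 = -14.
Step 2. [(5*x) - 9 = -14] -9 is outermost — add 9 both sides ⇒ sub: 5*x = -5.
Step 3. [5*x = -5] 5 out front; divide by 5, so div: x = -1.

Answer: x ∈ {-1}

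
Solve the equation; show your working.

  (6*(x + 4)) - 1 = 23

Step 1. [(6*(x + 4)) - 1 = 23] 1 comes off first (add 1) ⇒ sub: 6*(x + 4) = 24.
Step 2. [6*(x + 4) = 24] 6·(inner) — divide through by 6, so div: x + 4 = 4.
Step 3. [x + 4 = 4] 4 comes off first (subtract 4) ⇒ sub: x = 0.

Answer: x ∈ {0}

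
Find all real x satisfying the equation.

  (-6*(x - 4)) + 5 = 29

Step 1. [(-6*(x - 4)) + 5 = 29] subtract 5: x sits inside (… + 5), so sub: -6*(x - 4) = 24.
Step 2. [-6*(x - 4) = 24] divide by the outer -6 ⇒ div: x - 4 = -4.
Step 3. [x - 4 = -4] -4 is outermost — add 4 both sides, so sub: x = 0.

Answer: x ∈ {0}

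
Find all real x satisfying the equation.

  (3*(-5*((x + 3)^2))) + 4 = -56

Step 1. [(3*(-5*((x + 3)^2))) + 4 = -56] the outer +4 inverts by subtracting 4 ⇒ sub: 3*(-5*((x + 3)^2)) = -60.
Step 2. [3*(-5*((x + 3)^2)) = -60] 3 out front; divide by 3, so div: -5*((x + 3)^2) = -20.
Step 3. [-5*((x + 3)^2) = -20] -5 out front; divide by -5 ⇒ div: (x + 3)^2 = 4.
Step 4. [(x + 3)^2 = 4] √ both sides: 4 ≥ 0 gives two branches ⇒ sqrt: x + 3 = 2 or -2.
Step 5. [x + 3 = 2 or -2] subtract 3: x sits inside (… + 3), so sub: x = -1 or -5.

Answer: x ∈ {-5, -1}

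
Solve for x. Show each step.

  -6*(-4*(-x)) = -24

Step 1. [-6*(-4*(-x)) = -24] -6 out front; divide by -6 ⇒ div: -4*(-x) = 4.
Step 2. [-4*(-x) = 4] LHS = -4·(…); ÷-4 both sides, so div: -x = -1.
Step 3. [-x = -1] flip signs both sides. So neg: x = 1.

Answer: x ∈ {1}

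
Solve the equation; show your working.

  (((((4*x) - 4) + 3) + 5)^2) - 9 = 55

Step 1. [(((((4*x) - 4) + 3) + 5)^2) - 9 = 55] -9 is outermost — add 9 both sides, so sub: ((((4*x) - 4) + 3) + 5)^2 = 64.
Step 2. [((((4*x) - 4) + 3) + 5)^2 = 64] 64 ≥ 0, LHS is (·)² — take ±√. So sqrt: (((4*x) - 4) + 3) + 5 = 8 or -8.
Step 3. [(((4*x) - 4) + 3) + 5 = 8 or -8] subtract 5: x sits inside (… + 5) ⇒ sub: ((4*x) - 4) + 3 = 3 or -13.
Step 4. [((4*x) - 4) + 3 = 3 or -13] peel the +3: subtract 3 from each side. So sub: (4*x) - 4 = 0 or -16.
Step 5. [(4*x) - 4 = 0 or -16] peel the -4: add 4 from each side ⇒ sub: 4*x = 4 or -12.
Step 6. [4*x = 4 or -12] 4 out front; divide by 4 ⇒ div: x = 1 or -3.

Answer: x ∈ {-3, 1}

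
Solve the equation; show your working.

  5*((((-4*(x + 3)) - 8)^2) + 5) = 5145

Step 1. [5*((((-4*(x + 3)) - 8)^2) + 5) = 5145] 5·(inner) — divide through by 5 ⇒ div: (((-4*(x + 3)) - 8)^2) + 5 = 1029.
Step 2. [(((-4*(x + 3)) - 8)^2) + 5 = 1029] peel the +5: subtract 5 from each side. So sub: ((-4*(x + 3)) - 8)^2 = 1024.
Step 3. [((-4*(x + 3)) - 8)^2 = 1024] √ both sides: 1024 ≥ 0 gives two branches. So sqrt: (-4*(x + 3)) - 8 = 32 or -32.
Step 4. [(-4*(x + 3)) - 8 = 32 or -32] -8 is outermost — add 8 both sides. So sub: -4*(x + 3) = 40 or -24.
Step 5. [-4*(x + 3) = 40 or -24] LHS = -4·(…); ÷-4 both sides ⇒ div: x + 3 = -10 or 6.
Step 6. [x + 3 = -10 or 6] subtract 3: x sits inside (… + 3) ⇒ sub: x = -13 or 3.

Answer: x ∈ {-13, 3}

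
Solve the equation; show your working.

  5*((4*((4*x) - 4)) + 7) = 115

Step 1. [5*((4*((4*x) - 4)) + 7) = 115] 5 out front; divide by 5 ⇒ div: (4*((4*x) - 4)) + 7 = 23.
Step 2. [(4*((4*x) - 4)) + 7 = 23] subtract 7: x sits inside (… + 7) ⇒ sub: 4*((4*x) - 4) = 16.
Step 3. [4*((4*x) - 4) = 16] 4 out front; divide by 4. So div: (4*x) - 4 = 4.
Step 4. [(4*x) - 4 = 4] the outer -4 inverts by adding 4. So sub: 4*x = 8.
Step 5. [4*x = 8] leading coefficient 4: divide by 4 ⇒ div: x = 2.

Answer: x ∈ {2}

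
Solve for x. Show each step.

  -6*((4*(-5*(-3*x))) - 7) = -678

Step 1. [-6*((4*(-5*(-3*x))) - 7) = -678] -6 out front; divide by -6 ⇒ div: (4*(-5*(-3*x))) - 7 = 113.
Step 2. [(4*(-5*(-3*x))) - 7 = 113] -7 is outermost — add 7 both sides, so sub: 4*(-5*(-3*x)) = 120.
Step 3. [4*(-5*(-3*x)) = 120] divide by the outer 4, so div: -5*(-3*x) = 30.
Step 4. [-5*(-3*x) = 30] divide by the outer -5. So div: -3*x = -6.
Step 5. [-3*x = -6] -3·(inner) — divide through by -3 ⇒ div: x = 2.

Answer: x ∈ {2}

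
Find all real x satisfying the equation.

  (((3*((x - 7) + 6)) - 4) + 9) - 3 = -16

Step 1. [(((3*((x - 7) + 6)) - 4) + 9) - 3 = -16] -3 is outermost — add 3 both sides. So sub: ((3*((x - 7) + 6)) - 4) + 9 = -13.
Step 2. [((3*((x - 7) + 6)) - 4) + 9 = -13] 9 comes off first (subtract 9). So sub: (3*((x - 7) + 6)) - 4 = -22.
Step 3. [(3*((x - 7) + 6)) - 4 = -22] peel the -4: add 4 from each side. So sub: 3*((x - 7) + 6) = -18.
Step 4. [3*((x - 7) + 6) = -18] 3 out front; divide by 3. So div: (x - 7) + 6 = -6.
Step 5. [(x - 7) + 6 = -6] subtract 6: x sits inside (… + 6) ⇒ sub: x - 7 = -12.
Step 6. [x - 7 = -12] the outer -7 inverts by adding 7. So sub: x = -5.

Answer: x ∈ {-5}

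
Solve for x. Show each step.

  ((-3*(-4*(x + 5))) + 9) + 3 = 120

Step 1. [((-3*(-4*(x + 5))) + 9) + 3 = 120] +3 is outermost — subtract 3 both sides, so sub: (-3*(-4*(x + 5))) + 9 = 117.
Step 2. [(-3*(-4*(x + 5))) + 9 = 117] +9 is outermost — subtract 9 both sides. So sub: -3*(-4*(x + 5)) = 108.
Step 3. [-3*(-4*(x + 5)) = 108] LHS = -3·(…); ÷-3 both sides. So div: -4*(x + 5) = -36.
Step 4. [-4*(x + 5) = -36] divide by the outer -4, so div: x + 5 = 9.
Step 5. [x + 5 = 9] peel the +5: subtract 5 from each side. So sub: x = 4.

Answer: x ∈ {4}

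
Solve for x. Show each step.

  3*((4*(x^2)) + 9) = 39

Step 1. [3*((4*(x^2)) + 9) = 39] leading coefficient 3: divide by 3 ⇒ div: (4*(x^2)) + 9 = 13.
Step 2. [(4*(x^2)) + 9 = 13] peel the +9: subtract 9 from each side, so sub: 4*(x^2) = 4.
Step 3. [4*(x^2) = 4] 4 out front; divide by 4, so div: x^2 = 1.
Step 4. [x^2 = 1] √ both sides: 1 ≥ 0 gives two branches, so sqrt: x = 1 or -1.

Answer: x ∈ {-1, 1}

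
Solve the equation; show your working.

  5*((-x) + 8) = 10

Step 1. [5*((-x) + 8) = 10] 5·(inner) — divide through by 5 ⇒ div: (-x) + 8 = 2.
Step 2. [(-x) + 8 = 2] the outer +8 inverts by subtracting 8. So sub: -x = -6.
Step 3. [-x = -6] LHS negated; negate both sides, so neg: x = 6.

Answer: x ∈ {6}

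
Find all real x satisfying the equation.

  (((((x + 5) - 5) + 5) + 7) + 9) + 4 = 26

Step 1. [(((((x + 5) - 5) + 5) + 7) + 9) + 4 = 26] 4 comes off first (subtract 4) ⇒ sub: ((((x + 5) - 5) + 5) + 7) + 9 = 22.
Step 2. [((((x + 5) - 5) + 5) + 7) + 9 = 22] +9 is outermost — subtract 9 both sides. So sub: (((x + 5) - 5) + 5) + 7 = 13.
Step 3. [(((x + 5) - 5) + 5) + 7 = 13] +7 is outermost — subtract 7 both sides. So sub: ((x + 5) - 5) + 5 = 6.
Step 4. [((x + 5) - 5) + 5 = 6] peel the +5: subtract 5 from each side, so sub: (x + 5) - 5 = 1.
Step 5. [(x + 5) - 5 = 1] -5 is outermost — add 5 both sides ⇒ sub: x + 5 = 6.
Step 6. [x + 5 = 6] the outer +5 inverts by subtracting 5, so sub: x = 1.

Answer: x ∈ {1}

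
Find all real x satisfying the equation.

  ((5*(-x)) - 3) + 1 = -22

Step 1. [((5*(-x)) - 3) + 1 = -22] +1 is outermost — subtract 1 both sides, so sub: (5*(-x)) - 3 = -23.
Step 2. [(5*(-x)) - 3 = -23] 3 comes off first (add 3), so sub: 5*(-x) = -20.
Step 3. [5*(-x) = -20] divide by the outer 5 ⇒ div: -x = -4.
Step 4. [-x = -4] flip signs both sides ⇒ neg: x = 4.

Answer: x ∈ {4}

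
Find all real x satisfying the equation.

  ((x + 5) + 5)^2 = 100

Step 1. [((x + 5) + 5)^2 = 100] LHS squared, RHS 100 ≥ 0: apply √ (±). So sqrt: (x + 5) + 5 = 10 or -10.
Step 2. [(x + 5) + 5 = 10 or -10] the outer +5 inverts by subtracting 5, so sub: x + 5 = 5 or -15.
Step 3. [x + 5 = 5 or -15] peel the +5: subtract 5 from each side ⇒ sub: x = 0 or -20.

Answer: x ∈ {-20, 0}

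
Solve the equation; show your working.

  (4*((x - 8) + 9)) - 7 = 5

Step 1. [(4*((x - 8) + 9)) - 7 = 5] peel the -7: add 7 from each side, so sub: 4*((x - 8) + 9) = 12.
Step 2. [4*((x - 8) + 9) = 12] 4·(inner) — divide through by 4, so div: (x - 8) + 9 = 3.
Step 3. [(x - 8) + 9 = 3] subtract 9: x sits inside (… + 9). So sub: x - 8 = -6.
Step 4. [x - 8 = -6] peel the -8: add 8 from each side. So sub: x = 2.

Answer: x ∈ {2}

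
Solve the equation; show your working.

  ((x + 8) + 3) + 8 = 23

Step 1. [((x + 8) + 3) + 8 = 23] 8 comes off first (subtract 8). So sub: (x + 8) + 3 = 15.
Step 2. [(x + 8) + 3 = 15] +3 is outermost — subtract 3 both sides. So sub: x + 8 = 12.
Step 3. [x + 8 = 12] 8 comes off first (subtract 8). So sub: x = 4.

Answer: x ∈ {4}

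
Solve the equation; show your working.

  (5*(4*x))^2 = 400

Step 1. [(5*(4*x))^2 = 400] LHS squared, RHS 400 ≥ 0: apply √ (±) ⇒ sqrt: 5*(4*x) = 20 or -20.
Step 2. [5*(4*x) = 20 or -20] 5·(inner) — divide through by 5. So div: 4*x = 4 or -4.
Step 3. [4*x = 4 or -4] 4·(inner) — divide through by 4. So div: x = 1 or -1.

Answer: x ∈ {-1, 1}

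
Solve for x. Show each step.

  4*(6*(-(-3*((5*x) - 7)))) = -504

Step 1. [4*(6*(-(-3*((5*x) - 7)))) = -504] leading coefficient 4: divide by 4. So div: 6*(-(-3*((5*x) - 7))) = -126.
Step 2. [6*(-(-3*((5*x) - 7))) = -126] leading coefficient 6: divide by 6 ⇒ div: -(-3*((5*x) - 7)) = -21.
Step 3. [-(-3*((5*x) - 7)) = -21] flip signs both sides, so neg: -3*((5*x) - 7) = 21.
Step 4. [-3*((5*x) - 7) = 21] -3 out front; divide by -3. So div: (5*x) - 7 = -7.
Step 5. [(5*x) - 7 = -7] 7 comes off first (add 7). So sub: 5*x = 0.
Step 6. [5*x = 0] 5·(inner) — divide through by 5, so div: x = 0.

Answer: x ∈ {0}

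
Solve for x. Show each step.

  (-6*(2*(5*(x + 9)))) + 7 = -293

Step 1. [(-6*(2*(5*(x + 9)))) + 7 = -293] the outer +7 inverts by subtracting 7 ⇒ sub: -6*(2*(5*(x + 9))) = -300.
Step 2. [-6*(2*(5*(x + 9))) = -300] -6·(inner) — divide through by -6, so div: 2*(5*(x + 9)) = 50.
Step 3. [2*(5*(x + 9)) = 50] 2·(inner) — divide through by 2, so div: 5*(x + 9) = 25.
Step 4. [5*(x + 9) = 25] divide by the outer 5, so div: x + 9 = 5.
Step 5. [x + 9 = 5] +9 is outermost — subtract 9 both sides. So sub: x = -4.

Answer: x ∈ {-4}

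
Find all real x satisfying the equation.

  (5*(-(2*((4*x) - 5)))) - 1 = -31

Step 1. [(5*(-(2*((4*x) - 5)))) - 1 = -31] -1 is outermost — add 1 both sides. So sub: 5*(-(2*((4*x) - 5))) = -30.
Step 2. [5*(-(2*((4*x) - 5))) = -30] LHS = 5·(…); ÷5 both sides, so div: -(2*((4*x) - 5)) = -6.
Step 3. [-(2*((4*x) - 5)) = -6] leading − — multiply by −1, so neg: 2*((4*x) - 5) = 6.
Step 4. [2*((4*x) - 5) = 6] divide by the outer 2. So div: (4*x) - 5 = 3.
Step 5. [(4*x) - 5 = 3] -5 is outermost — add 5 both sides ⇒ sub: 4*x = 8.
Step 6. [4*x = 8] leading coefficient 4: divide by 4, so div: x = 2.

Answer: x ∈ {2}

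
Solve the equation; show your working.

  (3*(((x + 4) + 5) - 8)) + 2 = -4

Step 1. [(3*(((x + 4) + 5) - 8)) + 2 = -4] subtract 2: x sits inside (… + 2), so sub: 3*(((x + 4) + 5) - 8) = -6.
Step 2. [3*(((x + 4) + 5) - 8) = -6] LHS = 3·(…); ÷3 both sides. So div: ((x + 4) + 5) - 8 = -2.
Step 3. [((x + 4) + 5) - 8 = -2] -8 is outermost — add 8 both sides, so sub: (x + 4) + 5 = 6.
Step 4. [(x + 4) + 5 = 6] subtract 5: x sits inside (… + 5) ⇒ sub: x + 4 = 1.
Step 5. [x + 4 = 1] subtract 4: x sits inside (… + 4), so sub: x = -3.

Answer: x ∈ {-3}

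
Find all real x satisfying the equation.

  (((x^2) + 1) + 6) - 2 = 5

Step 1. [(((x^2) + 1) + 6) - 2 = 5] -2 is outermost — add 2 both sides, so sub: ((x^2) + 1) + 6 = 7.
Step 2. [((x^2) + 1) + 6 = 7] the outer +6 inverts by subtracting 6 ⇒ sub: (x^2) + 1 = 1.
Step 3. [(x^2) + 1 = 1] +1 is outermost — subtract 1 both sides. So sub: x^2 = 0.
Step 4. [x^2 = 0] LHS squared, RHS 0 ≥ 0: apply √ (±) ⇒ sqrt: x = 0.

Answer: x ∈ {0}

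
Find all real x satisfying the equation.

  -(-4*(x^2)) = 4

Step 1. [-(-4*(x^2)) = 4] leading − — multiply by −1 ⇒ neg: -4*(x^2) = -4.
Step 2. [-4*(x^2) = -4] LHS = -4·(…); ÷-4 both sides ⇒ div: x^2 = 1.
Step 3. [x^2 = 1] √ both sides: 1 ≥ 0 gives two branches, so sqrt: x = 1 or -1.

Answer: x ∈ {-1, 1}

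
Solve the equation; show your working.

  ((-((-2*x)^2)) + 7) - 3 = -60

Step 1. [((-((-2*x)^2)) + 7) - 3 = -60] the outer -3 inverts by adding 3, so sub: (-((-2*x)^2)) + 7 = -57.
Step 2. [(-((-2*x)^2)) + 7 = -57] +7 is outermost — subtract 7 both sides, so sub: -((-2*x)^2) = -64.
Step 3. [-((-2*x)^2) = -64] flip signs both sides ⇒ neg: (-2*x)^2 = 64.
Step 4. [(-2*x)^2 = 64] 64 ≥ 0, LHS is (·)² — take ±√. So sqrt: -2*x = 8 or -8.
Step 5. [-2*x = 8 or -8] leading coefficient -2: divide by -2. So div: x = -4 or 4.

Answer: x ∈ {-4, 4}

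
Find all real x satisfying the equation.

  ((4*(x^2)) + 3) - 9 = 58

Step 1. [((4*(x^2)) + 3) - 9 = 58] the outer -9 inverts by adding 9. So sub: (4*(x^2)) + 3 = 67.
Step 2. [(4*(x^2)) + 3 = 67] subtract 3: x sits inside (… + 3), so sub: 4*(x^2) = 64.
Step 3. [4*(x^2) = 64] LHS = 4·(…); ÷4 both sides, so div: x^2 = 16.
Step 4. [x^2 = 16] √ both sides: 16 ≥ 0 gives two branches, so sqrt: x = 4 or -4.

Answer: x ∈ {-4, 4}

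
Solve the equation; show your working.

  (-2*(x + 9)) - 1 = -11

Step 1. [(-2*(x + 9)) - 1 = -11] -1 is outermost — add 1 both sides, so sub: -2*(x + 9) = -10.
Step 2. [-2*(x + 9) = -10] -2 out front; divide by -2 ⇒ div: x + 9 = 5.
Step 3. [x + 9 = 5] +9 is outermost — subtract 9 both sides ⇒ sub: x = -4.

Answer: x ∈ {-4}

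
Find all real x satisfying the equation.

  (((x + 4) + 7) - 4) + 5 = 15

Step 1. [(((x + 4) + 7) - 4) + 5 = 15] the outer +5 inverts by subtracting 5, so sub: ((x + 4) + 7) - 4 = 10.
Step 2. [((x + 4) + 7) - 4 = 10] 4 comes off first (add 4) ⇒ sub: (x + 4) + 7 = 14.
Step 3. [(x + 4) + 7 = 14] subtract 7: x sits inside (… + 7) ⇒ sub: x + 4 = 7.
Step 4. [x + 4 = 7] subtract 4: x sits inside (… + 4). So sub: x = 3.

Answer: x ∈ {3}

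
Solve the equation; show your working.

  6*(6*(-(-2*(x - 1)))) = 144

Step 1. [6*(6*(-(-2*(x - 1)))) = 144] 6·(inner) — divide through by 6, so div: 6*(-(-2*(x - 1))) = 24.
Step 2. [6*(-(-2*(x - 1))) = 24] 6 out front; divide by 6. So div: -(-2*(x - 1)) = 4.
Step 3. [-(-2*(x - 1)) = 4] leading − — multiply by −1 ⇒ neg: -2*(x - 1) = -4.
Step 4. [-2*(x - 1) = -4] divide by the outer -2, so div: x - 1 = 2.
Step 5. [x - 1 = 2] peel the -1: add 1 from each side, so sub: x = 3.

Answer: x ∈ {3}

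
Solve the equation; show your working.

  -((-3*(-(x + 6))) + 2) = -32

Step 1. [-((-3*(-(x + 6))) + 2) = -32] flip signs both sides ⇒ neg: (-3*(-(x + 6))) + 2 = 32.
Step 2. [(-3*(-(x + 6))) + 2 = 32] peel the +2: subtract 2 from each side ⇒ sub: -3*(-(x + 6)) = 30.
Step 3. [-3*(-(x + 6)) = 30] LHS = -3·(…); ÷-3 both sides. So div: -(x + 6) = -10.
Step 4. [-(x + 6) = -10] flip signs both sides ⇒ neg: x + 6 = 10.
Step 5. [x + 6 = 10] 6 comes off first (subtract 6) ⇒ sub: x = 4.

Answer: x ∈ {4}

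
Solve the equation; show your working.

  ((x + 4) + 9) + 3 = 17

Step 1. [((x + 4) + 9) + 3 = 17] subtract 3: x sits inside (… + 3) ⇒ sub: (x + 4) + 9 = 14.
Step 2. [(x + 4) + 9 = 14] the outer +9 inverts by subtracting 9. So sub: x + 4 = 5.
Step 3. [x + 4 = 5] the outer +4 inverts by subtracting 4, so sub: x = 1.

Answer: x ∈ {1}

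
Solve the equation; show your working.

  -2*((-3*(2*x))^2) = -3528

Step 1. [-2*((-3*(2*x))^2) = -3528] -2·(inner) — divide through by -2 ⇒ div: (-3*(2*x))^2 = 1764.
Step 2. [(-3*(2*x))^2 = 1764] 1764 ≥ 0, LHS is (·)² — take ±√. So sqrt: -3*(2*x) = 42 or -42.
Step 3. [-3*(2*x) = 42 or -42] leading coefficient -3: divide by -3, so div: 2*x = -14 or 14.
Step 4. [2*x = -14 or 14] 2 out front; divide by 2 ⇒ div: x = -7 or 7.

Answer: x ∈ {-7, 7}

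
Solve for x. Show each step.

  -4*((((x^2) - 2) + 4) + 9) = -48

Step 1. [-4*((((x^2) - 2) + 4) + 9) = -48] divide by the outer -4, so div: (((x^2) - 2) + 4) + 9 = 12.
Step 2. [(((x^2) - 2) + 4) + 9 = 12] 9 comes off first (subtract 9), so sub: ((x^2) - 2) + 4 = 3.
Step 3. [((x^2) - 2) + 4 = 3] 4 comes off first (subtract 4), so sub: (x^2) - 2 = -1.
Step 4. [(x^2) - 2 = -1] 2 comes off first (add 2). So sub: x^2 = 1.
Step 5. [x^2 = 1] √ both sides: 1 ≥ 0 gives two branches, so sqrt: x = 1 or -1.

Answer: x ∈ {-1, 1}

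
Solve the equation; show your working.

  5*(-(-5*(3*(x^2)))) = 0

Step 1. [5*(-(-5*(3*(x^2)))) = 0] LHS = 5·(…); ÷5 both sides. So div: -(-5*(3*(x^2))) = 0.
Step 2. [-(-5*(3*(x^2))) = 0] flip signs both sides ⇒ neg: -5*(3*(x^2)) = 0.
Step 3. [-5*(3*(x^2)) = 0] LHS = -5·(…); ÷-5 both sides, so div: 3*(x^2) = 0.
Step 4. [3*(x^2) = 0] leading coefficient 3: divide by 3 ⇒ div: x^2 = 0.
Step 5. [x^2 = 0] LHS squared, RHS 0 ≥ 0: apply √ (±). So sqrt: x = 0.

Answer: x ∈ {0}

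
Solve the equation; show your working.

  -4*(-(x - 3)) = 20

Step 1. [-4*(-(x - 3)) = 20] LHS = -4·(…); ÷-4 both sides ⇒ div: -(x - 3) = -5.
Step 2. [-(x - 3) = -5] leading − — multiply by −1, so neg: x - 3 = 5.
Step 3. [x - 3 = 5] the outer -3 inverts by adding 3, so sub: x = 8.

Answer: x ∈ {8}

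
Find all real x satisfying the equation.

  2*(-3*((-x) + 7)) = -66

Step 1. [2*(-3*((-x) + 7)) = -66] leading coefficient 2: divide by 2. So div: -3*((-x) + 7) = -33.
Step 2. [-3*((-x) + 7) = -33] -3 out front; divide by -3. So div: (-x) + 7 = 11.
Step 3. [(-x) + 7 = 11] peel the +7: subtract 7 from each side. So sub: -x = 4.
Step 4. [-x = 4] leading − — multiply by −1. So neg: x = -4.

Answer: x ∈ {-4}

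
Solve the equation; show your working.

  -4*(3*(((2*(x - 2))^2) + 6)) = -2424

Step 1. [-4*(3*(((2*(x - 2))^2) + 6)) = -2424] -4·(inner) — divide through by -4 ⇒ div: 3*(((2*(x - 2))^2) + 6) = 606.
Step 2. [3*(((2*(x - 2))^2) + 6) = 606] LHS = 3·(…); ÷3 both sides, so div: ((2*(x - 2))^2) + 6 = 202.
Step 3. [((2*(x - 2))^2) + 6 = 202] subtract 6: x sits inside (… + 6). So sub: (2*(x - 2))^2 = 196.
Step 4. [(2*(x - 2))^2 = 196] LHS squared, RHS 196 ≥ 0: apply √ (±). So sqrt: 2*(x - 2) = 14 or -14.
Step 5. [2*(x - 2) = 14 or -14] LHS = 2·(…); ÷2 both sides, so div: x - 2 = 7 or -7.
Step 6. [x - 2 = 7 or -7] 2 comes off first (add 2) ⇒ sub: x = 9 or -5.

Answer: x ∈ {-5, 9}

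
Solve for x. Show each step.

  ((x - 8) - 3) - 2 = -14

Step 1. [((x - 8) - 3) - 2 = -14] the outer -2 inverts by adding 2, so sub: (x - 8) - 3 = -12.
Step 2. [(x - 8) - 3 = -12] -3 is outermost — add 3 both sides, so sub: x - 8 = -9.
Step 3. [x - 8 = -9] 8 comes off first (add 8) ⇒ sub: x = -1.

Answer: x ∈ {-1}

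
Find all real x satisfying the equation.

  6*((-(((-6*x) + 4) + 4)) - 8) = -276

Step 1. [6*((-(((-6*x) + 4) + 4)) - 8) = -276] 6·(inner) — divide through by 6. So div: (-(((-6*x) + 4) + 4)) - 8 = -46.
Step 2. [(-(((-6*x) + 4) + 4)) - 8 = -46] -8 is outermost — add 8 both sides. So sub: -(((-6*x) + 4) + 4) = -38.
Step 3. [-(((-6*x) + 4) + 4) = -38] flip signs both sides, so neg: ((-6*x) + 4) + 4 = 38.
Step 4. [((-6*x) + 4) + 4 = 38] peel the +4: subtract 4 from each side ⇒ sub: (-6*x) + 4 = 34.
Step 5. [(-6*x) + 4 = 34] 4 comes off first (subtract 4). So sub: -6*x = 30.
Step 6. [-6*x = 30] LHS = -6·(…); ÷-6 both sides ⇒ div: x = -5.

Answer: x ∈ {-5}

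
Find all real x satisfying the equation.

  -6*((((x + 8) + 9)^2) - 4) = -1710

Step 1. [-6*((((x + 8) + 9)^2) - 4) = -1710] leading coefficient -6: divide by -6 ⇒ div: (((x + 8) + 9)^2) - 4 = 285.
Step 2. [(((x + 8) + 9)^2) - 4 = 285] peel the -4: add 4 from each side ⇒ sub: ((x + 8) + 9)^2 = 289.
Step 3. [((x + 8) + 9)^2 = 289] 289 ≥ 0, LHS is (·)² — take ±√, so sqrt: (x + 8) + 9 = 17 or -17.
Step 4. [(x + 8) + 9 = 17 or -17] the outer +9 inverts by subtracting 9 ⇒ sub: x + 8 = 8 or -26.
Step 5. [x + 8 = 8 or -26] subtract 8: x sits inside (… + 8), so sub: x = 0 or -34.

Answer: x ∈ {-34, 0}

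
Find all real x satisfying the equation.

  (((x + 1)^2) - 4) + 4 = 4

Step 1. [(((x + 1)^2) - 4) + 4 = 4] peel the +4: subtract 4 from each side. So sub: ((x + 1)^2) - 4 = 0.
Step 2. [((x + 1)^2) - 4 = 0] the outer -4 inverts by adding 4. So sub: (x + 1)^2 = 4.
Step 3. [(x + 1)^2 = 4] √ both sides: 4 ≥ 0 gives two branches ⇒ sqrt: x + 1 = 2 or -2.
Step 4. [x + 1 = 2 or -2] the outer +1 inverts by subtracting 1. So sub: x = 1 or -3.

Answer: x ∈ {-3, 1}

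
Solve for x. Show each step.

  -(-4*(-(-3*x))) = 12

Step 1. [-(-4*(-(-3*x))) = 12] LHS negated; negate both sides. So neg: -4*(-(-3*x)) = -12.
Step 2. [-4*(-(-3*x)) = -12] -4·(inner) — divide through by -4. So div: -(-3*x) = 3.
Step 3. [-(-3*x) = 3] flip signs both sides. So neg: -3*x = -3.
Step 4. [-3*x = -3] LHS = -3·(…); ÷-3 both sides ⇒ div: x = 1.

Answer: x ∈ {1}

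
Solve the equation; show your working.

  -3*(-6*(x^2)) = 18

Step 1. [-3*(-6*(x^2)) = 18] -3 out front; divide by -3. So div: -6*(x^2) = -6.
Step 2. [-6*(x^2) = -6] -6·(inner) — divide through by -6. So div: x^2 = 1.
Step 3. [x^2 = 1] √ both sides: 1 ≥ 0 gives two branches. So sqrt: x = 1 or -1.

Answer: x ∈ {-1, 1}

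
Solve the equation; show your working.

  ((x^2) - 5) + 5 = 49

Step 1. [((x^2) - 5) + 5 = 49] 5 comes off first (subtract 5). So sub: (x^2) - 5 = 44.
Step 2. [(x^2) - 5 = 44] the outer -5 inverts by adding 5, so sub: x^2 = 49.
Step 3. [x^2 = 49] LHS squared, RHS 49 ≥ 0: apply √ (±), so sqrt: x = 7 or -7.

Answer: x ∈ {-7, 7}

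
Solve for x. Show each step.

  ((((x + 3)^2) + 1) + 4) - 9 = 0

Step 1. [((((x + 3)^2) + 1) + 4) - 9 = 0] -9 is outermost — add 9 both sides, so sub: (((x + 3)^2) + 1) + 4 = 9.
Step 2. [(((x + 3)^2) + 1) + 4 = 9] peel the +4: subtract 4 from each side. So sub: ((x + 3)^2) + 1 = 5.
Step 3. [((x + 3)^2) + 1 = 5] 1 comes off first (subtract 1). So sub: (x + 3)^2 = 4.
Step 4. [(x + 3)^2 = 4] √ both sides: 4 ≥ 0 gives two branches, so sqrt: x + 3 = 2 or -2.
Step 5. [x + 3 = 2 or -2] subtract 3: x sits inside (… + 3). So sub: x = -1 or -5.

Answer: x ∈ {-5, -1}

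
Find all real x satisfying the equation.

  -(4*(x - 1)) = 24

Step 1. [-(4*(x - 1)) = 24] leading − — multiply by −1 ⇒ neg: 4*(x - 1) = -24.
Step 2. [4*(x - 1) = -24] divide by the outer 4, so div: x - 1 = -6.
Step 3. [x - 1 = -6] the outer -1 inverts by adding 1. So sub: x = -5.

Answer: x ∈ {-5}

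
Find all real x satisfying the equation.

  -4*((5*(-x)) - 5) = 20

Step 1. [-4*((5*(-x)) - 5) = 20] LHS = -4·(…); ÷-4 both sides. So div: (5*(-x)) - 5 = -5.
Step 2. [(5*(-x)) - 5 = -5] 5 divides every term; factor it out, so factor: (-x) - 1 = -1.
Step 3. [(-x) - 1 = -1] -1 is outermost — add 1 both sides ⇒ sub: -x = 0.
Step 4. [-x = 0] leading − — multiply by −1, so neg: x = 0.

Answer: x ∈ {0}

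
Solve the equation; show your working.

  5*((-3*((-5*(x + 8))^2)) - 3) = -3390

Step 1. [5*((-3*((-5*(x + 8))^2)) - 3) = -3390] divide by the outer 5, so div: (-3*((-5*(x + 8))^2)) - 3 = -678.
Step 2. [(-3*((-5*(x + 8))^2)) - 3 = -678] -3 | LHS and -3 | -678: pull -3 out. So factor: ((-5*(x + 8))^2) + 1 = 226.
Step 3. [((-5*(x + 8))^2) + 1 = 226] 1 comes off first (subtract 1) ⇒ sub: (-5*(x + 8))^2 = 225.
Step 4. [(-5*(x + 8))^2 = 225] √ both sides: 225 ≥ 0 gives two branches. So sqrt: -5*(x + 8) = 15 or -15.
Step 5. [-5*(x + 8) = 15 or -15] divide by the outer -5. So div: x + 8 = -3 or 3.
Step 6. [x + 8 = -3 or 3] peel the +8: subtract 8 from each side. So sub: x = -11 or -5.

Answer: x ∈ {-11, -5}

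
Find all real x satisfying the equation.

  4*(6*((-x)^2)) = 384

Step 1. [4*(6*((-x)^2)) = 384] divide by the outer 4. So div: 6*((-x)^2) = 96.
Step 2. [6*((-x)^2) = 96] LHS = 6·(…); ÷6 both sides ⇒ div: (-x)^2 = 16.
Step 3. [(-x)^2 = 16] √ both sides: 16 ≥ 0 gives two branches ⇒ sqrt: -x = 4 or -4.
Step 4. [-x = 4 or -4] LHS negated; negate both sides ⇒ neg: x = -4 or 4.

Answer: x ∈ {-4, 4}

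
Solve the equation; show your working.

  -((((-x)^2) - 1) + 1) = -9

Step 1. [-((((-x)^2) - 1) + 1) = -9] leading − — multiply by −1, so neg: (((-x)^2) - 1) + 1 = 9.
Step 2. [(((-x)^2) - 1) + 1 = 9] the outer +1 inverts by subtracting 1, so sub: ((-x)^2) - 1 = 8.
Step 3. [((-x)^2) - 1 = 8] the outer -1 inverts by adding 1. So sub: (-x)^2 = 9.
Step 4. [(-x)^2 = 9] LHS squared, RHS 9 ≥ 0: apply √ (±) ⇒ sqrt: -x = 3 or -3.
Step 5. [-x = 3 or -3] flip signs both sides. So neg: x = -3 or 3.

Answer: x ∈ {-3, 3}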